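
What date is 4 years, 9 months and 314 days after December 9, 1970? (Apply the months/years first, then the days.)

Adding 4 years, 9 months and 314 days from December 9, 1970: first the month/year part, then the days.
+4 years → 1974; month 12 + 9 = 21, which is month 9 of year 1975 → September 1975.
Day 9 is valid in September, giving September 9, 1975.
Now add 314 days from September 9, 1975.
September has 30 days, so 30 − 9 = 21 days remain after September 9, 1975; 314 − 21 = 293 left.
October 1975 has 31 days: 293 − 31 = 262 left.
November 1975 has 30 days: 262 − 30 = 232 left.
December 1975 has 31 days: 232 − 31 = 201 left.
January 1976 has 31 days: 201 − 31 = 170 left.
February 1976 has 29 days (1976 is a leap year): 170 − 29 = 141 left.
March 1976 has 31 days: 141 − 31 = 110 left.
April 1976 has 30 days: 110 − 30 = 80 left.
May 1976 has 31 days: 80 − 31 = 49 left.
June 1976 has 30 days: 49 − 30 = 19 left.
19 days into July 1976 → July 19, 1976.

July 19, 1976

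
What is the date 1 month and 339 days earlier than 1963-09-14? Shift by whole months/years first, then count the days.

September 9, 1962

Going back 1 month and 339 days from September 14, 1963: first the month/year part, then the days.
month 9 − 1 = 8 → August 1963.
Day 14 is valid in August, giving August 14, 1963.
Now subtract 339 days from August 14, 1963.
Going back 14 days from August 14, 1963 reaches the end of the previous month; 339 − 14 = 325 left.
July 1963 has 31 days: 325 − 31 = 294 left.
June 1963 has 30 days: 294 − 30 = 264 left.
May 1963 has 31 days: 264 − 31 = 233 left.
April 1963 has 30 days: 233 − 30 = 203 left.
March 1963 has 31 days: 203 − 31 = 172 left.
February 1963 has 28 days (1963 is not a leap year): 172 − 28 = 144 left.
January 1963 has 31 days: 144 − 31 = 113 left.
December 1962 has 31 days: 113 − 31 = 82 left.
November 1962 has 30 days: 82 − 30 = 52 left.
October 1962 has 31 days: 52 − 31 = 21 left.
September 1962 has 30 days; 30 − 21 = 9 → September 9, 1962.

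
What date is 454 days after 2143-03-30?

June 26, 2144

Advancing 454 days from March 30, 2143.
March has 31 days, so 31 − 30 = 1 day remains after March 30, 2143; 454 − 1 = 453 left.
April 2143 has 30 days: 453 − 30 = 423 left.
May 2143 has 31 days: 423 − 31 = 392 left.
June 2143 has 30 days: 392 − 30 = 362 left.
July 2143 has 31 days: 362 − 31 = 331 left.
August 2143 has 31 days: 331 − 31 = 300 left.
September 2143 has 30 days: 300 − 30 = 270 left.
October 2143 has 31 days: 270 − 31 = 239 left.
November 2143 has 30 days: 239 − 30 = 209 left.
December 2143 has 31 days: 209 − 31 = 178 left.
January 2144 has 31 days: 178 − 31 = 147 left.
February 2144 has 29 days (2144 is a leap year): 147 − 29 = 118 left.
March 2144 has 31 days: 118 − 31 = 87 left.
April 2144 has 30 days: 87 − 30 = 57 left.
May 2144 has 31 days: 57 − 31 = 26 left.
26 days into June 2144 → June 26, 2144.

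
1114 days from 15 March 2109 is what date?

Counting forward 1114 days from March 15, 2109.
March has 31 days, so 31 − 15 = 16 days remain after March 15, 2109; 1114 − 16 = 1098 left.
April 2109 has 30 days: 1098 − 30 = 1068 left.
May 2109 has 31 days: 1068 − 31 = 1037 left.
June 2109 has 30 days: 1037 − 30 = 1007 left.
July 2109 has 31 days: 1007 − 31 = 976 left.
August 2109 has 31 days: 976 − 31 = 945 left.
September 2109 has 30 days: 945 − 30 = 915 left.
October 2109 has 31 days: 915 − 31 = 884 left.
November 2109 has 30 days: 884 − 30 = 854 left.
December 2109 has 31 days: 854 − 31 = 823 left.
January 2110 has 31 days: 823 − 31 = 792 left.
February 2110 has 28 days (2110 is not a leap year): 792 − 28 = 764 left.
March 2110 has 31 days: 764 − 31 = 733 left.
April 2110 has 30 days: 733 − 30 = 703 left.
May 2110 has 31 days: 703 − 31 = 672 left.
June 2110 has 30 days: 672 − 30 = 642 left.
July 2110 has 31 days: 642 − 31 = 611 left.
August 2110 has 31 days: 611 − 31 = 580 left.
September 2110 has 30 days: 580 − 30 = 550 left.
October 2110 has 31 days: 550 − 31 = 519 left.
November 2110 has 30 days: 519 − 30 = 489 left.
December 2110 has 31 days: 489 − 31 = 458 left.
January 2111 has 31 days: 458 − 31 = 427 left.
February 2111 has 28 days (2111 is not a leap year): 427 − 28 = 399 left.
March 2111 has 31 days: 399 − 31 = 368 left.
April 2111 has 30 days: 368 − 30 = 338 left.
May 2111 has 31 days: 338 − 31 = 307 left.
June 2111 has 30 days: 307 − 30 = 277 left.
July 2111 has 31 days: 277 − 31 = 246 left.
August 2111 has 31 days: 246 − 31 = 215 left.
September 2111 has 30 days: 215 − 30 = 185 left.
October 2111 has 31 days: 185 − 31 = 154 left.
November 2111 has 30 days: 154 − 30 = 124 left.
December 2111 has 31 days: 124 − 31 = 93 left.
January 2112 has 31 days: 93 − 31 = 62 left.
February 2112 has 29 days (2112 is a leap year): 62 − 29 = 33 left.
March 2112 has 31 days: 33 − 31 = 2 left.
2 days into April 2112 → April 2, 2112.

April 2, 2112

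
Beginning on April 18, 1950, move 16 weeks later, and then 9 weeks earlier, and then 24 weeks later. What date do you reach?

November 21, 1950

Adding 16 weeks (= 112 days) from April 18, 1950:
April has 30 days, so 30 − 18 = 12 days remain after April 18, 1950; 112 − 12 = 100 left.
May 1950 has 31 days: 100 − 31 = 69 left.
June 1950 has 30 days: 69 − 30 = 39 left.
July 1950 has 31 days: 39 − 31 = 8 left.
8 days into August 1950 → August 8, 1950.
Going back 9 weeks (= 63 days) from August 8, 1950:
Going back 8 days from August 8, 1950 reaches the end of the previous month; 63 − 8 = 55 left.
July 1950 has 31 days: 55 − 31 = 24 left.
June 1950 has 30 days; 30 − 24 = 6 → June 6, 1950.
Adding 24 weeks (= 168 days) from June 6, 1950:
June has 30 days, so 30 − 6 = 24 days remain after June 6, 1950; 168 − 24 = 144 left.
July 1950 has 31 days: 144 − 31 = 113 left.
August 1950 has 31 days: 113 − 31 = 82 left.
September 1950 has 30 days: 82 − 30 = 52 left.
October 1950 has 31 days: 52 − 31 = 21 left.
21 days into November 1950 → November 21, 1950.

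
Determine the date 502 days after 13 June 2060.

October 28, 2061

Advancing 502 days from June 13, 2060.
June has 30 days, so 30 − 13 = 17 days remain after June 13, 2060; 502 − 17 = 485 left.
July 2060 has 31 days: 485 − 31 = 454 left.
August 2060 has 31 days: 454 − 31 = 423 left.
September 2060 has 30 days: 423 − 30 = 393 left.
October 2060 has 31 days: 393 − 31 = 362 left.
November 2060 has 30 days: 362 − 30 = 332 left.
December 2060 has 31 days: 332 − 31 = 301 left.
January 2061 has 31 days: 301 − 31 = 270 left.
February 2061 has 28 days (2061 is not a leap year): 270 − 28 = 242 left.
March 2061 has 31 days: 242 − 31 = 211 left.
April 2061 has 30 days: 211 − 30 = 181 left.
May 2061 has 31 days: 181 − 31 = 150 left.
June 2061 has 30 days: 150 − 30 = 120 left.
July 2061 has 31 days: 120 − 31 = 89 left.
August 2061 has 31 days: 89 − 31 = 58 left.
September 2061 has 30 days: 58 − 30 = 28 left.
28 days into October 2061 → October 28, 2061.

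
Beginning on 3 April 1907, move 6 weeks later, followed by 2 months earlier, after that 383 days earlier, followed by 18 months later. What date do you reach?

Adding 6 weeks (= 42 days) from April 3, 1907:
April has 30 days, so 30 − 3 = 27 days remain after April 3, 1907; 42 − 27 = 15 left.
15 days into May 1907 → May 15, 1907.
Counting back 2 months from May 15, 1907:
month 5 − 2 = 3 → March 1907.
Day 15 is valid in March, giving March 15, 1907.
Going back 383 days from March 15, 1907:
Going back 15 days from March 15, 1907 reaches the end of the previous month; 383 − 15 = 368 left.
February 1907 has 28 days (1907 is not a leap year): 368 − 28 = 340 left.
January 1907 has 31 days: 340 − 31 = 309 left.
December 1906 has 31 days: 309 − 31 = 278 left.
November 1906 has 30 days: 278 − 30 = 248 left.
October 1906 has 31 days: 248 − 31 = 217 left.
September 1906 has 30 days: 217 − 30 = 187 left.
August 1906 has 31 days: 187 − 31 = 156 left.
July 1906 has 31 days: 156 − 31 = 125 left.
June 1906 has 30 days: 125 − 30 = 95 left.
May 1906 has 31 days: 95 − 31 = 64 left.
April 1906 has 30 days: 64 − 30 = 34 left.
March 1906 has 31 days: 34 − 31 = 3 left.
February 1906 has 28 days; 28 − 3 = 25 → February 25, 1906.
Counting forward 18 months from February 25, 1906:
month 2 + 18 = 20, which is month 8 of year 1907 → August 1907.
Day 25 is valid in August, giving August 25, 1907.

August 25, 1907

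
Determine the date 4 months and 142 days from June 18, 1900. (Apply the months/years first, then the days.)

March 9, 1901

Counting forward 4 months and 142 days from June 18, 1900: first the month/year part, then the days.
month 6 + 4 = 10 → October 1900.
Day 18 is valid in October, giving October 18, 1900.
Now add 142 days from October 18, 1900.
October has 31 days, so 31 − 18 = 13 days remain after October 18, 1900; 142 − 13 = 129 left.
November 1900 has 30 days: 129 − 30 = 99 left.
December 1900 has 31 days: 99 − 31 = 68 left.
January 1901 has 31 days: 68 − 31 = 37 left.
February 1901 has 28 days (1901 is not a leap year): 37 − 28 = 9 left.
9 days into March 1901 → March 9, 1901.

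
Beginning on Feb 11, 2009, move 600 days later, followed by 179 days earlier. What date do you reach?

April 8, 2010

Advancing 600 days from February 11, 2009:
February has 28 days, so 28 − 11 = 17 days remain after February 11, 2009; 600 − 17 = 583 left.
March 2009 has 31 days: 583 − 31 = 552 left.
April 2009 has 30 days: 552 − 30 = 522 left.
May 2009 has 31 days: 522 − 31 = 491 left.
June 2009 has 30 days: 491 − 30 = 461 left.
July 2009 has 31 days: 461 − 31 = 430 left.
August 2009 has 31 days: 430 − 31 = 399 left.
September 2009 has 30 days: 399 − 30 = 369 left.
October 2009 has 31 days: 369 − 31 = 338 left.
November 2009 has 30 days: 338 − 30 = 308 left.
December 2009 has 31 days: 308 − 31 = 277 left.
January 2010 has 31 days: 277 − 31 = 246 left.
February 2010 has 28 days (2010 is not a leap year): 246 − 28 = 218 left.
March 2010 has 31 days: 218 − 31 = 187 left.
April 2010 has 30 days: 187 − 30 = 157 left.
May 2010 has 31 days: 157 − 31 = 126 left.
June 2010 has 30 days: 126 − 30 = 96 left.
July 2010 has 31 days: 96 − 31 = 65 left.
August 2010 has 31 days: 65 − 31 = 34 left.
September 2010 has 30 days: 34 − 30 = 4 left.
4 days into October 2010 → October 4, 2010.
Counting back 179 days from October 4, 2010:
Going back 4 days from October 4, 2010 reaches the end of the previous month; 179 − 4 = 175 left.
September 2010 has 30 days: 175 − 30 = 145 left.
August 2010 has 31 days: 145 − 31 = 114 left.
July 2010 has 31 days: 114 − 31 = 83 left.
June 2010 has 30 days: 83 − 30 = 53 left.
May 2010 has 31 days: 53 − 31 = 22 left.
April 2010 has 30 days; 30 − 22 = 8 → April 8, 2010.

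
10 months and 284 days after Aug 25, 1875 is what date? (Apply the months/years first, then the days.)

April 5, 1877

Advancing 10 months and 284 days from August 25, 1875: first the month/year part, then the days.
month 8 + 10 = 18, which is month 6 of year 1876 → June 1876.
Day 25 is valid in June, giving June 25, 1876.
Now add 284 days from June 25, 1876.
June has 30 days, so 30 − 25 = 5 days remain after June 25, 1876; 284 − 5 = 279 left.
July 1876 has 31 days: 279 − 31 = 248 left.
August 1876 has 31 days: 248 − 31 = 217 left.
September 1876 has 30 days: 217 − 30 = 187 left.
October 1876 has 31 days: 187 − 31 = 156 left.
November 1876 has 30 days: 156 − 30 = 126 left.
December 1876 has 31 days: 126 − 31 = 95 left.
January 1877 has 31 days: 95 − 31 = 64 left.
February 1877 has 28 days (1877 is not a leap year): 64 − 28 = 36 left.
March 1877 has 31 days: 36 − 31 = 5 left.
5 days into April 1877 → April 5, 1877.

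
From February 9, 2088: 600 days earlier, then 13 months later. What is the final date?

Subtracting 600 days from February 9, 2088:
Going back 9 days from February 9, 2088 reaches the end of the previous month; 600 − 9 = 591 left.
January 2088 has 31 days: 591 − 31 = 560 left.
December 2087 has 31 days: 560 − 31 = 529 left.
November 2087 has 30 days: 529 − 30 = 499 left.
October 2087 has 31 days: 499 − 31 = 468 left.
September 2087 has 30 days: 468 − 30 = 438 left.
August 2087 has 31 days: 438 − 31 = 407 left.
July 2087 has 31 days: 407 − 31 = 376 left.
June 2087 has 30 days: 376 − 30 = 346 left.
May 2087 has 31 days: 346 − 31 = 315 left.
April 2087 has 30 days: 315 − 30 = 285 left.
March 2087 has 31 days: 285 − 31 = 254 left.
February 2087 has 28 days (2087 is not a leap year): 254 − 28 = 226 left.
January 2087 has 31 days: 226 − 31 = 195 left.
December 2086 has 31 days: 195 − 31 = 164 left.
November 2086 has 30 days: 164 − 30 = 134 left.
October 2086 has 31 days: 134 − 31 = 103 left.
September 2086 has 30 days: 103 − 30 = 73 left.
August 2086 has 31 days: 73 − 31 = 42 left.
July 2086 has 31 days: 42 − 31 = 11 left.
June 2086 has 30 days; 30 − 11 = 19 → June 19, 2086.
Counting forward 13 months from June 19, 2086:
month 6 + 13 = 19, which is month 7 of year 2087 → July 2087.
Day 19 is valid in July, giving July 19, 2087.

July 19, 2087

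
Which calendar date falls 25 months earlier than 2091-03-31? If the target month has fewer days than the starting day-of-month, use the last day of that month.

February 28, 2089

Going back 25 months from March 31, 2091.
month 3 − 25 = -22, which is month 2 of year 2089 → February 2089.
February 2089 has only 28 days (2089 is not a leap year — relevant if February), and the start was day 31, so the date clamps to February 28, 2089.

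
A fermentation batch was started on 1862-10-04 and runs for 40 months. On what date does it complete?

February 4, 1866

Counting forward 40 months from October 4, 1862.
month 10 + 40 = 50, which is month 2 of year 1866 → February 1866.
Day 4 is valid in February, giving February 4, 1866.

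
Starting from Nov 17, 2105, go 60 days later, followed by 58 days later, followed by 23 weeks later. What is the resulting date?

Adding 60 days from November 17, 2105:
November has 30 days, so 30 − 17 = 13 days remain after November 17, 2105; 60 − 13 = 47 left.
December 2105 has 31 days: 47 − 31 = 16 left.
16 days into January 2106 → January 16, 2106.
Adding 58 days from January 16, 2106:
January has 31 days, so 31 − 16 = 15 days remain after January 16, 2106; 58 − 15 = 43 left.
February 2106 has 28 days (2106 is not a leap year): 43 − 28 = 15 left.
15 days into March 2106 → March 15, 2106.
Adding 23 weeks (= 161 days) from March 15, 2106:
March has 31 days, so 31 − 15 = 16 days remain after March 15, 2106; 161 − 16 = 145 left.
April 2106 has 30 days: 145 − 30 = 115 left.
May 2106 has 31 days: 115 − 31 = 84 left.
June 2106 has 30 days: 84 − 30 = 54 left.
July 2106 has 31 days: 54 − 31 = 23 left.
23 days into August 2106 → August 23, 2106.

August 23, 2106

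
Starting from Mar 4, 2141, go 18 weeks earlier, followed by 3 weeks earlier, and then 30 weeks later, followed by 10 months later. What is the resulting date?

Counting back 18 weeks (= 126 days) from March 4, 2141:
Going back 4 days from March 4, 2141 reaches the end of the previous month; 126 − 4 = 122 left.
February 2141 has 28 days (2141 is not a leap year): 122 − 28 = 94 left.
January 2141 has 31 days: 94 − 31 = 63 left.
December 2140 has 31 days: 63 − 31 = 32 left.
November 2140 has 30 days: 32 − 30 = 2 left.
October 2140 has 31 days; 31 − 2 = 29 → October 29, 2140.
Going back 3 weeks (= 21 days) from October 29, 2140:
29 − 21 = 8, still in October 2140.
Counting forward 30 weeks (= 210 days) from October 8, 2140:
October has 31 days, so 31 − 8 = 23 days remain after October 8, 2140; 210 − 23 = 187 left.
November 2140 has 30 days: 187 − 30 = 157 left.
December 2140 has 31 days: 157 − 31 = 126 left.
January 2141 has 31 days: 126 − 31 = 95 left.
February 2141 has 28 days (2141 is not a leap year): 95 − 28 = 67 left.
March 2141 has 31 days: 67 − 31 = 36 left.
April 2141 has 30 days: 36 − 30 = 6 left.
6 days into May 2141 → May 6, 2141.
Advancing 10 months from May 6, 2141:
month 5 + 10 = 15, which is month 3 of year 2142 → March 2142.
Day 6 is valid in March, giving March 6, 2142.

March 6, 2142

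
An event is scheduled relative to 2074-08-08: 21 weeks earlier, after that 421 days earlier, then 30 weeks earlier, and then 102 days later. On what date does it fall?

Going back 21 weeks (= 147 days) from August 8, 2074:
Going back 8 days from August 8, 2074 reaches the end of the previous month; 147 − 8 = 139 left.
July 2074 has 31 days: 139 − 31 = 108 left.
June 2074 has 30 days: 108 − 30 = 78 left.
May 2074 has 31 days: 78 − 31 = 47 left.
April 2074 has 30 days: 47 − 30 = 17 left.
March 2074 has 31 days; 31 − 17 = 14 → March 14, 2074.
Going back 421 days from March 14, 2074:
Going back 14 days from March 14, 2074 reaches the end of the previous month; 421 − 14 = 407 left.
February 2074 has 28 days (2074 is not a leap year): 407 − 28 = 379 left.
January 2074 has 31 days: 379 − 31 = 348 left.
December 2073 has 31 days: 348 − 31 = 317 left.
November 2073 has 30 days: 317 − 30 = 287 left.
October 2073 has 31 days: 287 − 31 = 256 left.
September 2073 has 30 days: 256 − 30 = 226 left.
August 2073 has 31 days: 226 − 31 = 195 left.
July 2073 has 31 days: 195 − 31 = 164 left.
June 2073 has 30 days: 164 − 30 = 134 left.
May 2073 has 31 days: 134 − 31 = 103 left.
April 2073 has 30 days: 103 − 30 = 73 left.
March 2073 has 31 days: 73 − 31 = 42 left.
February 2073 has 28 days (2073 is not a leap year): 42 − 28 = 14 left.
January 2073 has 31 days; 31 − 14 = 17 → January 17, 2073.
Counting back 30 weeks (= 210 days) from January 17, 2073:
Going back 17 days from January 17, 2073 reaches the end of the previous month; 210 − 17 = 193 left.
December 2072 has 31 days: 193 − 31 = 162 left.
November 2072 has 30 days: 162 − 30 = 132 left.
October 2072 has 31 days: 132 − 31 = 101 left.
September 2072 has 30 days: 101 − 30 = 71 left.
August 2072 has 31 days: 71 − 31 = 40 left.
July 2072 has 31 days: 40 − 31 = 9 left.
June 2072 has 30 days; 30 − 9 = 21 → June 21, 2072.
Advancing 102 days from June 21, 2072:
June has 30 days, so 30 − 21 = 9 days remain after June 21, 2072; 102 − 9 = 93 left.
July 2072 has 31 days: 93 − 31 = 62 left.
August 2072 has 31 days: 62 − 31 = 31 left.
September 2072 has 30 days: 31 − 30 = 1 left.
1 day into October 2072 → October 1, 2072.

October 1, 2072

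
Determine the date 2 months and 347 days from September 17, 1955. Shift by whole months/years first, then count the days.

October 29, 1956

Counting forward 2 months and 347 days from September 17, 1955: first the month/year part, then the days.
month 9 + 2 = 11 → November 1955.
Day 17 is valid in November, giving November 17, 1955.
Now add 347 days from November 17, 1955.
November has 30 days, so 30 − 17 = 13 days remain after November 17, 1955; 347 − 13 = 334 left.
December 1955 has 31 days: 334 − 31 = 303 left.
January 1956 has 31 days: 303 − 31 = 272 left.
February 1956 has 29 days (1956 is a leap year): 272 − 29 = 243 left.
March 1956 has 31 days: 243 − 31 = 212 left.
April 1956 has 30 days: 212 − 30 = 182 left.
May 1956 has 31 days: 182 − 31 = 151 left.
June 1956 has 30 days: 151 − 30 = 121 left.
July 1956 has 31 days: 121 − 31 = 90 left.
August 1956 has 31 days: 90 − 31 = 59 left.
September 1956 has 30 days: 59 − 30 = 29 left.
29 days into October 1956 → October 29, 1956.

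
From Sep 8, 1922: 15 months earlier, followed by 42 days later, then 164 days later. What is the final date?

Subtracting 15 months from September 8, 1922:
month 9 − 15 = -6, which is month 6 of year 1921 → June 1921.
Day 8 is valid in June, giving June 8, 1921.
Advancing 42 days from June 8, 1921:
June has 30 days, so 30 − 8 = 22 days remain after June 8, 1921; 42 − 22 = 20 left.
20 days into July 1921 → July 20, 1921.
Advancing 164 days from July 20, 1921:
July has 31 days, so 31 − 20 = 11 days remain after July 20, 1921; 164 − 11 = 153 left.
August 1921 has 31 days: 153 − 31 = 122 left.
September 1921 has 30 days: 122 − 30 = 92 left.
October 1921 has 31 days: 92 − 31 = 61 left.
November 1921 has 30 days: 61 − 30 = 31 left.
31 days into December 1921 → December 31, 1921.

December 31, 1921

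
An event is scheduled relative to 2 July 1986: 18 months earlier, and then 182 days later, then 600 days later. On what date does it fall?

Counting back 18 months from July 2, 1986:
month 7 − 18 = -11, which is month 1 of year 1985 → January 1985.
Day 2 is valid in January, giving January 2, 1985.
Adding 182 days from January 2, 1985:
January has 31 days, so 31 − 2 = 29 days remain after January 2, 1985; 182 − 29 = 153 left.
February 1985 has 28 days (1985 is not a leap year): 153 − 28 = 125 left.
March 1985 has 31 days: 125 − 31 = 94 left.
April 1985 has 30 days: 94 − 30 = 64 left.
May 1985 has 31 days: 64 − 31 = 33 left.
June 1985 has 30 days: 33 − 30 = 3 left.
3 days into July 1985 → July 3, 1985.
Adding 600 days from July 3, 1985:
July has 31 days, so 31 − 3 = 28 days remain after July 3, 1985; 600 − 28 = 572 left.
August 1985 has 31 days: 572 − 31 = 541 left.
September 1985 has 30 days: 541 − 30 = 511 left.
October 1985 has 31 days: 511 − 31 = 480 left.
November 1985 has 30 days: 480 − 30 = 450 left.
December 1985 has 31 days: 450 − 31 = 419 left.
January 1986 has 31 days: 419 − 31 = 388 left.
February 1986 has 28 days (1986 is not a leap year): 388 − 28 = 360 left.
March 1986 has 31 days: 360 − 31 = 329 left.
April 1986 has 30 days: 329 − 30 = 299 left.
May 1986 has 31 days: 299 − 31 = 268 left.
June 1986 has 30 days: 268 − 30 = 238 left.
July 1986 has 31 days: 238 − 31 = 207 left.
August 1986 has 31 days: 207 − 31 = 176 left.
September 1986 has 30 days: 176 − 30 = 146 left.
October 1986 has 31 days: 146 − 31 = 115 left.
November 1986 has 30 days: 115 − 30 = 85 left.
December 1986 has 31 days: 85 − 31 = 54 left.
January 1987 has 31 days: 54 − 31 = 23 left.
23 days into February 1987 → February 23, 1987.

February 23, 1987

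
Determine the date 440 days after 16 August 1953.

Adding 440 days from August 16, 1953.
August has 31 days, so 31 − 16 = 15 days remain after August 16, 1953; 440 − 15 = 425 left.
September 1953 has 30 days: 425 − 30 = 395 left.
October 1953 has 31 days: 395 − 31 = 364 left.
November 1953 has 30 days: 364 − 30 = 334 left.
December 1953 has 31 days: 334 − 31 = 303 left.
January 1954 has 31 days: 303 − 31 = 272 left.
February 1954 has 28 days (1954 is not a leap year): 272 − 28 = 244 left.
March 1954 has 31 days: 244 − 31 = 213 left.
April 1954 has 30 days: 213 − 30 = 183 left.
May 1954 has 31 days: 183 − 31 = 152 left.
June 1954 has 30 days: 152 − 30 = 122 left.
July 1954 has 31 days: 122 − 31 = 91 left.
August 1954 has 31 days: 91 − 31 = 60 left.
September 1954 has 30 days: 60 − 30 = 30 left.
30 days into October 1954 → October 30, 1954.

October 30, 1954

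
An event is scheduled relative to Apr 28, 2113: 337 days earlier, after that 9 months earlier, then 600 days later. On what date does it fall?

Counting back 337 days from April 28, 2113:
Going back 28 days from April 28, 2113 reaches the end of the previous month; 337 − 28 = 309 left.
March 2113 has 31 days: 309 − 31 = 278 left.
February 2113 has 28 days (2113 is not a leap year): 278 − 28 = 250 left.
January 2113 has 31 days: 250 − 31 = 219 left.
December 2112 has 31 days: 219 − 31 = 188 left.
November 2112 has 30 days: 188 − 30 = 158 left.
October 2112 has 31 days: 158 − 31 = 127 left.
September 2112 has 30 days: 127 − 30 = 97 left.
August 2112 has 31 days: 97 − 31 = 66 left.
July 2112 has 31 days: 66 − 31 = 35 left.
June 2112 has 30 days: 35 − 30 = 5 left.
May 2112 has 31 days; 31 − 5 = 26 → May 26, 2112.
Going back 9 months from May 26, 2112:
month 5 − 9 = -4, which is month 8 of year 2111 → August 2111.
Day 26 is valid in August, giving August 26, 2111.
Adding 600 days from August 26, 2111:
August has 31 days, so 31 − 26 = 5 days remain after August 26, 2111; 600 − 5 = 595 left.
September 2111 has 30 days: 595 − 30 = 565 left.
October 2111 has 31 days: 565 − 31 = 534 left.
November 2111 has 30 days: 534 − 30 = 504 left.
December 2111 has 31 days: 504 − 31 = 473 left.
January 2112 has 31 days: 473 − 31 = 442 left.
February 2112 has 29 days (2112 is a leap year): 442 − 29 = 413 left.
March 2112 has 31 days: 413 − 31 = 382 left.
April 2112 has 30 days: 382 − 30 = 352 left.
May 2112 has 31 days: 352 − 31 = 321 left.
June 2112 has 30 days: 321 − 30 = 291 left.
July 2112 has 31 days: 291 − 31 = 260 left.
August 2112 has 31 days: 260 − 31 = 229 left.
September 2112 has 30 days: 229 − 30 = 199 left.
October 2112 has 31 days: 199 − 31 = 168 left.
November 2112 has 30 days: 168 − 30 = 138 left.
December 2112 has 31 days: 138 − 31 = 107 left.
January 2113 has 31 days: 107 − 31 = 76 left.
February 2113 has 28 days (2113 is not a leap year): 76 − 28 = 48 left.
March 2113 has 31 days: 48 − 31 = 17 left.
17 days into April 2113 → April 17, 2113.

April 17, 2113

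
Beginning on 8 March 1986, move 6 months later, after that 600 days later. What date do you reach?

Advancing 6 months from March 8, 1986:
month 3 + 6 = 9 → September 1986.
Day 8 is valid in September, giving September 8, 1986.
Counting forward 600 days from September 8, 1986:
September has 30 days, so 30 − 8 = 22 days remain after September 8, 1986; 600 − 22 = 578 left.
October 1986 has 31 days: 578 − 31 = 547 left.
November 1986 has 30 days: 547 − 30 = 517 left.
December 1986 has 31 days: 517 − 31 = 486 left.
January 1987 has 31 days: 486 − 31 = 455 left.
February 1987 has 28 days (1987 is not a leap year): 455 − 28 = 427 left.
March 1987 has 31 days: 427 − 31 = 396 left.
April 1987 has 30 days: 396 − 30 = 366 left.
May 1987 has 31 days: 366 − 31 = 335 left.
June 1987 has 30 days: 335 − 30 = 305 left.
July 1987 has 31 days: 305 − 31 = 274 left.
August 1987 has 31 days: 274 − 31 = 243 left.
September 1987 has 30 days: 243 − 30 = 213 left.
October 1987 has 31 days: 213 − 31 = 182 left.
November 1987 has 30 days: 182 − 30 = 152 left.
December 1987 has 31 days: 152 − 31 = 121 left.
January 1988 has 31 days: 121 − 31 = 90 left.
February 1988 has 29 days (1988 is a leap year): 90 − 29 = 61 left.
March 1988 has 31 days: 61 − 31 = 30 left.
30 days into April 1988 → April 30, 1988.

April 30, 1988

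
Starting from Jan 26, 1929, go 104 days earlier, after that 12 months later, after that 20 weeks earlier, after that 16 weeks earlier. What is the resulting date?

Counting back 104 days from January 26, 1929:
Going back 26 days from January 26, 1929 reaches the end of the previous month; 104 − 26 = 78 left.
December 1928 has 31 days: 78 − 31 = 47 left.
November 1928 has 30 days: 47 − 30 = 17 left.
October 1928 has 31 days; 31 − 17 = 14 → October 14, 1928.
Advancing 12 months from October 14, 1928:
month 10 + 12 = 22, which is month 10 of year 1929 → October 1929.
Day 14 is valid in October, giving October 14, 1929.
Subtracting 20 weeks (= 140 days) from October 14, 1929:
Going back 14 days from October 14, 1929 reaches the end of the previous month; 140 − 14 = 126 left.
September 1929 has 30 days: 126 − 30 = 96 left.
August 1929 has 31 days: 96 − 31 = 65 left.
July 1929 has 31 days: 65 − 31 = 34 left.
June 1929 has 30 days: 34 − 30 = 4 left.
May 1929 has 31 days; 31 − 4 = 27 → May 27, 1929.
Counting back 16 weeks (= 112 days) from May 27, 1929:
Going back 27 days from May 27, 1929 reaches the end of the previous month; 112 − 27 = 85 left.
April 1929 has 30 days: 85 − 30 = 55 left.
March 1929 has 31 days: 55 − 31 = 24 left.
February 1929 has 28 days; 28 − 24 = 4 → February 4, 1929.

February 4, 1929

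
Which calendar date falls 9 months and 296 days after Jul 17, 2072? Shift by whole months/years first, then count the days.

February 7, 2074

Advancing 9 months and 296 days from July 17, 2072: first the month/year part, then the days.
month 7 + 9 = 16, which is month 4 of year 2073 → April 2073.
Day 17 is valid in April, giving April 17, 2073.
Now add 296 days from April 17, 2073.
April has 30 days, so 30 − 17 = 13 days remain after April 17, 2073; 296 − 13 = 283 left.
May 2073 has 31 days: 283 − 31 = 252 left.
June 2073 has 30 days: 252 − 30 = 222 left.
July 2073 has 31 days: 222 − 31 = 191 left.
August 2073 has 31 days: 191 − 31 = 160 left.
September 2073 has 30 days: 160 − 30 = 130 left.
October 2073 has 31 days: 130 − 31 = 99 left.
November 2073 has 30 days: 99 − 30 = 69 left.
December 2073 has 31 days: 69 − 31 = 38 left.
January 2074 has 31 days: 38 − 31 = 7 left.
7 days into February 2074 → February 7, 2074.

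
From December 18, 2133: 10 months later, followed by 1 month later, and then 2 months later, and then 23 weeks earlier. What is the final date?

Adding 10 months from December 18, 2133:
month 12 + 10 = 22, which is month 10 of year 2134 → October 2134.
Day 18 is valid in October, giving October 18, 2134.
Adding 1 month from October 18, 2134:
month 10 + 1 = 11 → November 2134.
Day 18 is valid in November, giving November 18, 2134.
Counting forward 2 months from November 18, 2134:
month 11 + 2 = 13, which is month 1 of year 2135 → January 2135.
Day 18 is valid in January, giving January 18, 2135.
Counting back 23 weeks (= 161 days) from January 18, 2135:
Going back 18 days from January 18, 2135 reaches the end of the previous month; 161 − 18 = 143 left.
December 2134 has 31 days: 143 − 31 = 112 left.
November 2134 has 30 days: 112 − 30 = 82 left.
October 2134 has 31 days: 82 − 31 = 51 left.
September 2134 has 30 days: 51 − 30 = 21 left.
August 2134 has 31 days; 31 − 21 = 10 → August 10, 2134.

August 10, 2134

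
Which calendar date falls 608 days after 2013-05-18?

Advancing 608 days from May 18, 2013.
May has 31 days, so 31 − 18 = 13 days remain after May 18, 2013; 608 − 13 = 595 left.
June 2013 has 30 days: 595 − 30 = 565 left.
July 2013 has 31 days: 565 − 31 = 534 left.
August 2013 has 31 days: 534 − 31 = 503 left.
September 2013 has 30 days: 503 − 30 = 473 left.
October 2013 has 31 days: 473 − 31 = 442 left.
November 2013 has 30 days: 442 − 30 = 412 left.
December 2013 has 31 days: 412 − 31 = 381 left.
January 2014 has 31 days: 381 − 31 = 350 left.
February 2014 has 28 days (2014 is not a leap year): 350 − 28 = 322 left.
March 2014 has 31 days: 322 − 31 = 291 left.
April 2014 has 30 days: 291 − 30 = 261 left.
May 2014 has 31 days: 261 − 31 = 230 left.
June 2014 has 30 days: 230 − 30 = 200 left.
July 2014 has 31 days: 200 − 31 = 169 left.
August 2014 has 31 days: 169 − 31 = 138 left.
September 2014 has 30 days: 138 − 30 = 108 left.
October 2014 has 31 days: 108 − 31 = 77 left.
November 2014 has 30 days: 77 − 30 = 47 left.
December 2014 has 31 days: 47 − 31 = 16 left.
16 days into January 2015 → January 16, 2015.

January 16, 2015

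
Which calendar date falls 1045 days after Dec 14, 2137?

Adding 1045 days from December 14, 2137.
December has 31 days, so 31 − 14 = 17 days remain after December 14, 2137; 1045 − 17 = 1028 left.
January 2138 has 31 days: 1028 − 31 = 997 left.
February 2138 has 28 days (2138 is not a leap year): 997 − 28 = 969 left.
March 2138 has 31 days: 969 − 31 = 938 left.
April 2138 has 30 days: 938 − 30 = 908 left.
May 2138 has 31 days: 908 − 31 = 877 left.
June 2138 has 30 days: 877 − 30 = 847 left.
July 2138 has 31 days: 847 − 31 = 816 left.
August 2138 has 31 days: 816 − 31 = 785 left.
September 2138 has 30 days: 785 − 30 = 755 left.
October 2138 has 31 days: 755 − 31 = 724 left.
November 2138 has 30 days: 724 − 30 = 694 left.
December 2138 has 31 days: 694 − 31 = 663 left.
January 2139 has 31 days: 663 − 31 = 632 left.
February 2139 has 28 days (2139 is not a leap year): 632 − 28 = 604 left.
March 2139 has 31 days: 604 − 31 = 573 left.
April 2139 has 30 days: 573 − 30 = 543 left.
May 2139 has 31 days: 543 − 31 = 512 left.
June 2139 has 30 days: 512 − 30 = 482 left.
July 2139 has 31 days: 482 − 31 = 451 left.
August 2139 has 31 days: 451 − 31 = 420 left.
September 2139 has 30 days: 420 − 30 = 390 left.
October 2139 has 31 days: 390 − 31 = 359 left.
November 2139 has 30 days: 359 − 30 = 329 left.
December 2139 has 31 days: 329 − 31 = 298 left.
January 2140 has 31 days: 298 − 31 = 267 left.
February 2140 has 29 days (2140 is a leap year): 267 − 29 = 238 left.
March 2140 has 31 days: 238 − 31 = 207 left.
April 2140 has 30 days: 207 − 30 = 177 left.
May 2140 has 31 days: 177 − 31 = 146 left.
June 2140 has 30 days: 146 − 30 = 116 left.
July 2140 has 31 days: 116 − 31 = 85 left.
August 2140 has 31 days: 85 − 31 = 54 left.
September 2140 has 30 days: 54 − 30 = 24 left.
24 days into October 2140 → October 24, 2140.

October 24, 2140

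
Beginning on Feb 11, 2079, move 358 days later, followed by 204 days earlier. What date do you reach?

Advancing 358 days from February 11, 2079:
February has 28 days, so 28 − 11 = 17 days remain after February 11, 2079; 358 − 17 = 341 left.
March 2079 has 31 days: 341 − 31 = 310 left.
April 2079 has 30 days: 310 − 30 = 280 left.
May 2079 has 31 days: 280 − 31 = 249 left.
June 2079 has 30 days: 249 − 30 = 219 left.
July 2079 has 31 days: 219 − 31 = 188 left.
August 2079 has 31 days: 188 − 31 = 157 left.
September 2079 has 30 days: 157 − 30 = 127 left.
October 2079 has 31 days: 127 − 31 = 96 left.
November 2079 has 30 days: 96 − 30 = 66 left.
December 2079 has 31 days: 66 − 31 = 35 left.
January 2080 has 31 days: 35 − 31 = 4 left.
4 days into February 2080 → February 4, 2080.
Going back 204 days from February 4, 2080:
Going back 4 days from February 4, 2080 reaches the end of the previous month; 204 − 4 = 200 left.
January 2080 has 31 days: 200 − 31 = 169 left.
December 2079 has 31 days: 169 − 31 = 138 left.
November 2079 has 30 days: 138 − 30 = 108 left.
October 2079 has 31 days: 108 − 31 = 77 left.
September 2079 has 30 days: 77 − 30 = 47 left.
August 2079 has 31 days: 47 − 31 = 16 left.
July 2079 has 31 days; 31 − 16 = 15 → July 15, 2079.

July 15, 2079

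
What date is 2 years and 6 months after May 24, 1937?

November 24, 1939

Advancing 2 years and 6 months from May 24, 1937.
+2 years → 1939; month 5 + 6 = 11 → November 1939.
Day 24 is valid in November, giving November 24, 1939.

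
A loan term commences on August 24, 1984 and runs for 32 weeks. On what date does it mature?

Counting forward 32 weeks = 224 days from August 24, 1984.
August has 31 days, so 31 − 24 = 7 days remain after August 24, 1984; 224 − 7 = 217 left.
September 1984 has 30 days: 217 − 30 = 187 left.
October 1984 has 31 days: 187 − 31 = 156 left.
November 1984 has 30 days: 156 − 30 = 126 left.
December 1984 has 31 days: 126 − 31 = 95 left.
January 1985 has 31 days: 95 − 31 = 64 left.
February 1985 has 28 days (1985 is not a leap year): 64 − 28 = 36 left.
March 1985 has 31 days: 36 − 31 = 5 left.
5 days into April 1985 → April 5, 1985.

April 5, 1985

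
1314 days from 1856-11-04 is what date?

June 10, 1860

Counting forward 1314 days from November 4, 1856.
November has 30 days, so 30 − 4 = 26 days remain after November 4, 1856; 1314 − 26 = 1288 left.
December 1856 has 31 days: 1288 − 31 = 1257 left.
January 1857 has 31 days: 1257 − 31 = 1226 left.
February 1857 has 28 days (1857 is not a leap year): 1226 − 28 = 1198 left.
March 1857 has 31 days: 1198 − 31 = 1167 left.
April 1857 has 30 days: 1167 − 30 = 1137 left.
May 1857 has 31 days: 1137 − 31 = 1106 left.
June 1857 has 30 days: 1106 − 30 = 1076 left.
July 1857 has 31 days: 1076 − 31 = 1045 left.
August 1857 has 31 days: 1045 − 31 = 1014 left.
September 1857 has 30 days: 1014 − 30 = 984 left.
October 1857 has 31 days: 984 − 31 = 953 left.
November 1857 has 30 days: 953 − 30 = 923 left.
December 1857 has 31 days: 923 − 31 = 892 left.
January 1858 has 31 days: 892 − 31 = 861 left.
February 1858 has 28 days (1858 is not a leap year): 861 − 28 = 833 left.
March 1858 has 31 days: 833 − 31 = 802 left.
April 1858 has 30 days: 802 − 30 = 772 left.
May 1858 has 31 days: 772 − 31 = 741 left.
June 1858 has 30 days: 741 − 30 = 711 left.
July 1858 has 31 days: 711 − 31 = 680 left.
August 1858 has 31 days: 680 − 31 = 649 left.
September 1858 has 30 days: 649 − 30 = 619 left.
October 1858 has 31 days: 619 − 31 = 588 left.
November 1858 has 30 days: 588 − 30 = 558 left.
December 1858 has 31 days: 558 − 31 = 527 left.
January 1859 has 31 days: 527 − 31 = 496 left.
February 1859 has 28 days (1859 is not a leap year): 496 − 28 = 468 left.
March 1859 has 31 days: 468 − 31 = 437 left.
April 1859 has 30 days: 437 − 30 = 407 left.
May 1859 has 31 days: 407 − 31 = 376 left.
June 1859 has 30 days: 376 − 30 = 346 left.
July 1859 has 31 days: 346 − 31 = 315 left.
August 1859 has 31 days: 315 − 31 = 284 left.
September 1859 has 30 days: 284 − 30 = 254 left.
October 1859 has 31 days: 254 − 31 = 223 left.
November 1859 has 30 days: 223 − 30 = 193 left.
December 1859 has 31 days: 193 − 31 = 162 left.
January 1860 has 31 days: 162 − 31 = 131 left.
February 1860 has 29 days (1860 is a leap year): 131 − 29 = 102 left.
March 1860 has 31 days: 102 − 31 = 71 left.
April 1860 has 30 days: 71 − 30 = 41 left.
May 1860 has 31 days: 41 − 31 = 10 left.
10 days into June 1860 → June 10, 1860.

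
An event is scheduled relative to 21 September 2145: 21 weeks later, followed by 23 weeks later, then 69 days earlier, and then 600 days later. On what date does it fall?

Adding 21 weeks (= 147 days) from September 21, 2145:
September has 30 days, so 30 − 21 = 9 days remain after September 21, 2145; 147 − 9 = 138 left.
October 2145 has 31 days: 138 − 31 = 107 left.
November 2145 has 30 days: 107 − 30 = 77 left.
December 2145 has 31 days: 77 − 31 = 46 left.
January 2146 has 31 days: 46 − 31 = 15 left.
15 days into February 2146 → February 15, 2146.
Counting forward 23 weeks (= 161 days) from February 15, 2146:
February has 28 days, so 28 − 15 = 13 days remain after February 15, 2146; 161 − 13 = 148 left.
March 2146 has 31 days: 148 − 31 = 117 left.
April 2146 has 30 days: 117 − 30 = 87 left.
May 2146 has 31 days: 87 − 31 = 56 left.
June 2146 has 30 days: 56 − 30 = 26 left.
26 days into July 2146 → July 26, 2146.
Subtracting 69 days from July 26, 2146:
Going back 26 days from July 26, 2146 reaches the end of the previous month; 69 − 26 = 43 left.
June 2146 has 30 days: 43 − 30 = 13 left.
May 2146 has 31 days; 31 − 13 = 18 → May 18, 2146.
Counting forward 600 days from May 18, 2146:
May has 31 days, so 31 − 18 = 13 days remain after May 18, 2146; 600 − 13 = 587 left.
June 2146 has 30 days: 587 − 30 = 557 left.
July 2146 has 31 days: 557 − 31 = 526 left.
August 2146 has 31 days: 526 − 31 = 495 left.
September 2146 has 30 days: 495 − 30 = 465 left.
October 2146 has 31 days: 465 − 31 = 434 left.
November 2146 has 30 days: 434 − 30 = 404 left.
December 2146 has 31 days: 404 − 31 = 373 left.
January 2147 has 31 days: 373 − 31 = 342 left.
February 2147 has 28 days (2147 is not a leap year): 342 − 28 = 314 left.
March 2147 has 31 days: 314 − 31 = 283 left.
April 2147 has 30 days: 283 − 30 = 253 left.
May 2147 has 31 days: 253 − 31 = 222 left.
June 2147 has 30 days: 222 − 30 = 192 left.
July 2147 has 31 days: 192 − 31 = 161 left.
August 2147 has 31 days: 161 − 31 = 130 left.
September 2147 has 30 days: 130 − 30 = 100 left.
October 2147 has 31 days: 100 − 31 = 69 left.
November 2147 has 30 days: 69 − 30 = 39 left.
December 2147 has 31 days: 39 − 31 = 8 left.
8 days into January 2148 → January 8, 2148.

January 8, 2148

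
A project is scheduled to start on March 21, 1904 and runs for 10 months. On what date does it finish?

January 21, 1905

Advancing 10 months from March 21, 1904.
month 3 + 10 = 13, which is month 1 of year 1905 → January 1905.
Day 21 is valid in January, giving January 21, 1905.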